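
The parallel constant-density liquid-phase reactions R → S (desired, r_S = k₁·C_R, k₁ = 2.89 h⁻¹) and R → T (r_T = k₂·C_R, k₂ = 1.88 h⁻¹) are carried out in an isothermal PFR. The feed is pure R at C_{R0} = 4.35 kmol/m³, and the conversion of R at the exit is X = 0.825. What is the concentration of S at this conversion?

2.17 kmol/m³

C_R = C_{R0}(1−X) = 0.7613 kmol/m³.
Both paths are first order in R, so the instantaneous fraction to S is constant: dC_S/d(−C_R) = k₁/(k₁+k₂) = 0.6059.
C_S = 0.6059·(C_{R0}−C_R) = 0.6059×3.589 = 2.17 kmol/m³.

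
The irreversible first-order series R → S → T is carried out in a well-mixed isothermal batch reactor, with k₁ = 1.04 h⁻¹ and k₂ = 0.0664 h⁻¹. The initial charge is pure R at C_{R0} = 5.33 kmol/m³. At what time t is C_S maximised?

2.83 h

For first-order series the maximum of C_S occurs at t_opt = ln(k₂/k₁)/(k₂−k₁).
= ln(0.0664/1.04)/(0.0664−1.04) = ln(0.06385)/-0.9736 = -2.751/-0.9736 = 2.83 h.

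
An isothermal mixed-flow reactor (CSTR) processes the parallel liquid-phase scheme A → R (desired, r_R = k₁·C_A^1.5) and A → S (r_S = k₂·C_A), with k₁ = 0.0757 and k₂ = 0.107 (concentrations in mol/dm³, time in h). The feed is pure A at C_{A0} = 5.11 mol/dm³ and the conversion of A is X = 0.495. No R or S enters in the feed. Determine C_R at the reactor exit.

1.35 mol/dm³

Exit C_A = C_{A0}(1−X) = 5.11×0.505 = 2.581 mol/dm³.
In a CSTR the entire volume is at exit conditions, so r_R = 0.0757×2.581^1.5 = 0.3138 and r_S = 0.107×2.581 = 0.2761.
Fraction of consumed A going to R: r_R/(r_R+r_S) = 0.5319.
C_R = 0.5319·C_{A0}·X = 0.5319×5.11×0.495 = 1.35 mol/dm³.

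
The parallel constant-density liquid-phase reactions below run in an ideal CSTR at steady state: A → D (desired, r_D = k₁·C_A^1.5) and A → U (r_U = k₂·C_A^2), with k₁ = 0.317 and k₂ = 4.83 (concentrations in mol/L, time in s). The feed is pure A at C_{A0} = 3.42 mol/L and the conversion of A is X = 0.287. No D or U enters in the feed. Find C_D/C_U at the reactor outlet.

0.0420

Exit C_A = C_{A0}(1−X) = 3.42×0.713 = 2.438 mol/L.
A CSTR operates uniformly at the exit composition, giving r_D = 1.207 and r_U = 28.72 (each k·C_A^n at C_A = 2.438).
Overall selectivity = C_D/C_U = r_Dτ/(r_Uτ) = r_D/r_U = 0.0420.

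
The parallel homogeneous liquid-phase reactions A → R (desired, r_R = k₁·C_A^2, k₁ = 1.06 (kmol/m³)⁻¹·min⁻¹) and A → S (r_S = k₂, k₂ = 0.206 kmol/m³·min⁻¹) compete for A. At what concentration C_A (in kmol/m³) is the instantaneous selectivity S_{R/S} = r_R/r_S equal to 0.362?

0.265 kmol/m³

S_{R/S} = (k₁/k₂)·C_A^2 ⇒ C_A = (S·k₂/k₁)^(0.5).
= (0.362×0.206/1.06)^(0.5) = (0.07035)^(0.5) = 0.265 kmol/m³.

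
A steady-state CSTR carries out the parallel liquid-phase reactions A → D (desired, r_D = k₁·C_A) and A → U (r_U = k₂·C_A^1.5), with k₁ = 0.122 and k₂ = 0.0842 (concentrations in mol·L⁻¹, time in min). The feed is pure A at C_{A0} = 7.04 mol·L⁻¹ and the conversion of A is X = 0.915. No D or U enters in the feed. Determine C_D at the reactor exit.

Exit C_A = C_{A0}(1−X) = 7.04×0.0850 = 0.5984 mol·L⁻¹.
In a CSTR the entire volume is at exit conditions, so r_D = 0.122×0.5984 = 0.07300 and r_U = 0.0842×0.5984^1.5 = 0.03898.
Fraction of consumed A going to D: r_D/(r_D+r_U) = 0.6519.
C_D = 0.6519·C_{A0}·X = 0.6519×7.04×0.915 = 4.20 mol·L⁻¹.

4.20 mol·L⁻¹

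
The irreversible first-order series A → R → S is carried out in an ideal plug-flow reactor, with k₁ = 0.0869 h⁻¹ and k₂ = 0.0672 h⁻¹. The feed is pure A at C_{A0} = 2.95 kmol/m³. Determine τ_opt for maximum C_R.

The intermediate peaks when r₁ = r₂, i.e. k₁e^(−k₁τ) = k₂e^(−k₂τ), giving τ_opt = ln(k₂/k₁)/(k₂−k₁).
= ln(0.0672/0.0869)/(0.0672−0.0869) = ln(0.7733)/-0.01970 = -0.2571/-0.01970 = 13.0 h.

13.0 h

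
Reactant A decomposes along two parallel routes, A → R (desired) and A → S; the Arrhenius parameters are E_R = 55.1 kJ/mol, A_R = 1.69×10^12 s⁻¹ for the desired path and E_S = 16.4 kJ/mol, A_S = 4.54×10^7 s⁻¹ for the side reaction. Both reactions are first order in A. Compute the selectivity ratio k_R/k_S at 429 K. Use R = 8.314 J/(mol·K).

0.722

Since both paths have the same order in A, the concentration cancels and S_{R/S} = k_R/k_S = (A_R/A_S)·exp[(E_S−E_R)/(RT)].
(E_S−E_R)/(RT) = (16.4−55.1)×10³/(8.314×429) = -38700/3567 = -10.85.
k_R/k_S = (1.69×10^12/4.54×10^7)·exp(-10.85) = 37225 × 1.940×10^-5 = 0.722.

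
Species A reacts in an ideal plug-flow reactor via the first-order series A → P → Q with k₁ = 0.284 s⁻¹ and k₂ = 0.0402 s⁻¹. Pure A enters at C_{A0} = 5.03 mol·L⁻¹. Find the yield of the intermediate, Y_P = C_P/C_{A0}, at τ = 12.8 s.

The intermediate concentration in a first-order A→B→C sequence is C_P = k₁C_{A0}(e^(−k₁τ) − e^(−k₂τ))/(k₂−k₁).
e^(−k₁τ) = e^(−0.284×12.8) = e^(−3.635) = 0.02638; e^(−k₂τ) = e^(−0.5146) = 0.5978.
C_P = 0.284×5.03/(0.0402−0.284) × (0.02638−0.5978) = (-5.859)×(-0.5714) = 3.348 mol·L⁻¹.
Y_P = C_P/C_{A0} = 3.348/5.03 = 0.666.

0.666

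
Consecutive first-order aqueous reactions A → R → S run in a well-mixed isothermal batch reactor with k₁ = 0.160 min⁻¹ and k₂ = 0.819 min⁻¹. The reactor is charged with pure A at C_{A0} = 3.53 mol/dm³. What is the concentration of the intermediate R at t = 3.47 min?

0.442 mol/dm³

Solving the coupled first-order balances gives C_R(t) = [k₁/(k₂−k₁)]·C_{A0}·(e^(−k₁t) − e^(−k₂t)).
e^(−k₁t) = e^(−0.160×3.47) = e^(−0.5552) = 0.5740; e^(−k₂t) = e^(−2.842) = 0.05831.
C_R = 0.160×3.53/(0.819−0.160) × (0.5740−0.05831) = 0.8571×0.5156 = 0.4419 mol/dm³.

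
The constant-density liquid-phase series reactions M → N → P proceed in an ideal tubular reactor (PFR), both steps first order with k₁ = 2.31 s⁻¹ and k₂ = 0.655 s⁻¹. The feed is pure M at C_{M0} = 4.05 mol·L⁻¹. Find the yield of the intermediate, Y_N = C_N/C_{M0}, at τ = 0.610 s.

0.595

The intermediate concentration in a first-order A→B→C sequence is C_N = k₁C_{M0}(e^(−k₁τ) − e^(−k₂τ))/(k₂−k₁).
e^(−k₁τ) = e^(−2.31×0.610) = e^(−1.409) = 0.2444; e^(−k₂τ) = e^(−0.3996) = 0.6706.
C_N = 2.31×4.05/(0.655−2.31) × (0.2444−0.6706) = (-5.653)×(-0.4263) = 2.410 mol·L⁻¹.
Y_N = C_N/C_{M0} = 2.410/4.05 = 0.595.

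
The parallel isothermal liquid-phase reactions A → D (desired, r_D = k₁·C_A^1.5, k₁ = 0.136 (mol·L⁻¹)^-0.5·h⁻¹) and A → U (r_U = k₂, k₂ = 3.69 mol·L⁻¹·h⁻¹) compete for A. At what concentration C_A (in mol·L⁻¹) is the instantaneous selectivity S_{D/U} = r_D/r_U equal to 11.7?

S_{D/U} = (k₁/k₂)·C_A^1.5 ⇒ C_A = (S·k₂/k₁)^(1/1.5).
= (11.7×3.69/0.136)^(0.6667) = (317.4)^(0.6667) = 46.5 mol·L⁻¹.

46.5 mol·L⁻¹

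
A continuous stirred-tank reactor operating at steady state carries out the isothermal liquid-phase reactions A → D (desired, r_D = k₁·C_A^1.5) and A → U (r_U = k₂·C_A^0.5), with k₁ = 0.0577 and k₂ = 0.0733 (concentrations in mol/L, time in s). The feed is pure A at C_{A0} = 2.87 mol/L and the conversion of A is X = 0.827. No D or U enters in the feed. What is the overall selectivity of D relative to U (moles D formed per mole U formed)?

Exit C_A = C_{A0}(1−X) = 2.87×0.173 = 0.4965 mol/L.
A CSTR operates uniformly at the exit composition, giving r_D = 0.02019 and r_U = 0.05165 (each k·C_A^n at C_A = 0.4965).
Overall selectivity = C_D/C_U = r_Dτ/(r_Uτ) = r_D/r_U = 0.391.

0.391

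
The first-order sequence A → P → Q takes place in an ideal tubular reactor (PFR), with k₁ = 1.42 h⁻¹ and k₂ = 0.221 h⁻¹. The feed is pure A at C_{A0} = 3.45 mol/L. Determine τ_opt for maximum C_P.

1.55 h

Setting dC_P/dτ = 0 gives τ_opt = ln(k₂/k₁)/(k₂−k₁).
= ln(0.221/1.42)/(0.221−1.42) = ln(0.1556)/-1.199 = -1.860/-1.199 = 1.55 h.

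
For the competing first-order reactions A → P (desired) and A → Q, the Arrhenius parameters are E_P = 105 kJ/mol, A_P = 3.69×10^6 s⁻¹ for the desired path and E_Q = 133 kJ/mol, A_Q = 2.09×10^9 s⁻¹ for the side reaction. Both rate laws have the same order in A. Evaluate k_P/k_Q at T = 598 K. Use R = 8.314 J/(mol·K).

0.493

Since both paths have the same order in A, the concentration cancels and S_{P/Q} = k_P/k_Q = (A_P/A_Q)·exp[(E_Q−E_P)/(RT)].
(E_Q−E_P)/(RT) = (133−105)×10³/(8.314×598) = 28000/4972 = 5.632.
k_P/k_Q = (3.69×10^6/2.09×10^9)·exp(5.632) = 0.001766 × 279.2 = 0.493.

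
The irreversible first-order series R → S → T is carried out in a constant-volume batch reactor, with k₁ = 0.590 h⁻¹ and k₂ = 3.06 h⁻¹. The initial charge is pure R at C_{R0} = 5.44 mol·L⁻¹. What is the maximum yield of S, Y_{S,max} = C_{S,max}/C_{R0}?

For a first-order series the maximum intermediate yield is C_{S,max}/C_{R0} = (k₁/k₂)^[k₂/(k₂−k₁)].
= (0.590/3.06)^(3.06/(3.06−0.590)) = (0.1928)^(1.239) = 0.1301.

0.130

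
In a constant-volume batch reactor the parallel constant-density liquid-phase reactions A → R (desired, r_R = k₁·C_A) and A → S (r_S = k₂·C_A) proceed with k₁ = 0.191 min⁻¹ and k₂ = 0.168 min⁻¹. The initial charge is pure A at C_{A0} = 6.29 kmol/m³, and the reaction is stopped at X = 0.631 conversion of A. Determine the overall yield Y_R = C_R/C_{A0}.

0.336

C_A = C_{A0}(1−X) = 2.321 kmol/m³.
Both paths are first order in A, so the instantaneous fraction to R is constant: dC_R/d(−C_A) = k₁/(k₁+k₂) = 0.5320.
C_R = 0.5320·(C_{A0}−C_A) = 0.5320×3.969 = 2.11 kmol/m³.
Y_R = C_R/C_{A0} = 2.112/6.29 = 0.336.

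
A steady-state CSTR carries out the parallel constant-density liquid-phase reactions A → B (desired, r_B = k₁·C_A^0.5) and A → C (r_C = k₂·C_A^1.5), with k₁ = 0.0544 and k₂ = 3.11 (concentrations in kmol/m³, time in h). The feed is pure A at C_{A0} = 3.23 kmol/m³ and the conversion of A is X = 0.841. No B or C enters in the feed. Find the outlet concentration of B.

0.0895 kmol/m³

Exit C_A = C_{A0}(1−X) = 3.23×0.159 = 0.5136 kmol/m³.
Rates in a CSTR are evaluated at the outlet concentration: r_B = 0.0544×0.5136^0.5 = 0.03899, r_C = 3.11×0.5136^1.5 = 1.145.
Fraction of consumed A going to B: r_B/(r_B+r_C) = 0.03294.
C_B = 0.03294·C_{A0}·X = 0.03294×3.23×0.841 = 0.0895 kmol/m³.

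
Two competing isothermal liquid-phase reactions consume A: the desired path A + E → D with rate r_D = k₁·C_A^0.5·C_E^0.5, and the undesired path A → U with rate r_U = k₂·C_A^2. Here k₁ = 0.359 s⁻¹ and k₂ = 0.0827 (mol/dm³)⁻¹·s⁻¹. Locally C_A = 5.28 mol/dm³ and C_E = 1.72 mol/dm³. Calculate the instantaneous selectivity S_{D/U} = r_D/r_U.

S_{D/U} = r_D/r_U = (k₁·C_A^0.5·C_E^0.5)/(k₂·C_A^2) = (k₁/k₂)·C_A^-1.5·C_E^0.5.
= (0.359×5.280^0.5×1.720^0.5) / (0.0827×5.280^2) = 1.082/2.306 = 0.469.
The undesired path is higher order in A, so low C_A (CSTR or dilute feed) favours D.

0.469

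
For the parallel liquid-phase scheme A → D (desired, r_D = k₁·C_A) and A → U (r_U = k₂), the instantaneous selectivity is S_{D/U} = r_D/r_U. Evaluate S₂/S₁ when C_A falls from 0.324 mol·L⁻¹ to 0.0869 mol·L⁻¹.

S_{D/U} = (k₁/k₂)·C_A, so S₂/S₁ = (C_{A,2}/C_{A,1}).
= 0.0869/0.324 = 0.268.

0.268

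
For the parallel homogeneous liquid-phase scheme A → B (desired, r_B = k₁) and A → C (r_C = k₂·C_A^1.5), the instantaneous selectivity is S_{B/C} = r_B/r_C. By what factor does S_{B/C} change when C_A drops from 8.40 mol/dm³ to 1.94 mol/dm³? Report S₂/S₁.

9.01

S_{B/C} = (k₁/k₂)·C_A^-1.5, so S₂/S₁ = (C_{A,2}/C_{A,1})^-1.5.
= (1.94/8.40)^(-1.5) = (0.2310)^(-1.5) = 9.01.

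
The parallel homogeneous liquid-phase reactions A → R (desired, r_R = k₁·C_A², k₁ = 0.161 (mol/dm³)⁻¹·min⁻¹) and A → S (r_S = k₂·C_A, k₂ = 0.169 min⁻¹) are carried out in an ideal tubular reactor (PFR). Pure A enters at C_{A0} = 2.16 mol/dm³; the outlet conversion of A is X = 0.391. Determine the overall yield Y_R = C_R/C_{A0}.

0.243

C_A = C_{A0}(1−X) = 1.315 mol/dm³.
Along a PFR/batch, dC_S/dC_A = −r_S/(r_R+r_S) = −k₂/(k₂+k₁·C_A).
Integrating from C_{A0} to C_A: C_S = (0.169/0.161)·ln[(0.169+0.161·2.16)/(0.169+0.161·1.32)] = 1.050·ln(0.5168/0.3808) = 0.3205 mol/dm³.
Then C_R = (C_{A0}−C_A) − C_S = 0.8446 − 0.3205 = 0.5240 mol/dm³.
Y_R = C_R/C_{A0} = 0.5240/2.16 = 0.243.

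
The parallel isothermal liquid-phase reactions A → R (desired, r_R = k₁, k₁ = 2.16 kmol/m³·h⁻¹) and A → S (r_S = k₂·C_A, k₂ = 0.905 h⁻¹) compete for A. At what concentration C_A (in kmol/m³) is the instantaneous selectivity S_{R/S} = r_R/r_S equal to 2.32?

1.03 kmol/m³

S_{R/S} = (k₁/k₂)·C_A⁻¹ ⇒ C_A = (S·k₂/k₁)^(-1).
= (2.32×0.905/2.16)^(-1) = (0.9720)^(-1) = 1.03 kmol/m³.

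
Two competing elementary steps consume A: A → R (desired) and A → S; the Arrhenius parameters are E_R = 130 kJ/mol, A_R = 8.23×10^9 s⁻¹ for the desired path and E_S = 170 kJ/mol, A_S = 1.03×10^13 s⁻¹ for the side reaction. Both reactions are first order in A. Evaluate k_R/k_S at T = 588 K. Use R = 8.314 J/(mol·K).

2.86

Since both paths have the same order in A, the concentration cancels and S_{R/S} = k_R/k_S = (A_R/A_S)·exp[(E_S−E_R)/(RT)].
(E_S−E_R)/(RT) = (170−130)×10³/(8.314×588) = 40000/4889 = 8.182.
k_R/k_S = (8.23×10^9/1.03×10^13)·exp(8.182) = 7.990×10^-4 × 3577 = 2.86.
Since E_R < E_S, lowering the temperature improves selectivity toward R.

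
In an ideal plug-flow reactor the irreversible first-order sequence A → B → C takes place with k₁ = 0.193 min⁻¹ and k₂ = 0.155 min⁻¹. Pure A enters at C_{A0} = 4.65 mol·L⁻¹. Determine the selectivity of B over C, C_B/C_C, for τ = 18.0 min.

The intermediate concentration in a first-order A→B→C sequence is C_B = k₁C_{A0}(e^(−k₁τ) − e^(−k₂τ))/(k₂−k₁).
e^(−k₁τ) = e^(−0.193×18.0) = e^(−3.474) = 0.03099; e^(−k₂τ) = e^(−2.790) = 0.06142.
C_B = 0.193×4.65/(0.155−0.193) × (0.03099−0.06142) = (-23.62)×(-0.03043) = 0.7186 mol·L⁻¹.
C_A = C_{A0}e^(−k₁τ) = 0.1441 mol·L⁻¹, so C_C = C_{A0}−C_A−C_B = 3.787 mol·L⁻¹; C_B/C_C = 0.190.

0.190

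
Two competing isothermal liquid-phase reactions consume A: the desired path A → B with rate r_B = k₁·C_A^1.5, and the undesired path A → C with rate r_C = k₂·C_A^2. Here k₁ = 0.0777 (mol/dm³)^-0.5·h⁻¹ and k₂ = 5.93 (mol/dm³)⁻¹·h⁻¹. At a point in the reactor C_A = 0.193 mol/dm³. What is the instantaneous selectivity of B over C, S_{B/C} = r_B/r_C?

0.0298

S_{B/C} = r_B/r_C = (k₁·C_A^1.5)/(k₂·C_A^2) = (k₁/k₂)·C_A^-0.5.
= (0.0777×0.1930^1.5) / (5.93×0.1930^2) = 0.006588/0.2209 = 0.0298.
The undesired path is higher order in A, so low C_A (CSTR or dilute feed) favours B.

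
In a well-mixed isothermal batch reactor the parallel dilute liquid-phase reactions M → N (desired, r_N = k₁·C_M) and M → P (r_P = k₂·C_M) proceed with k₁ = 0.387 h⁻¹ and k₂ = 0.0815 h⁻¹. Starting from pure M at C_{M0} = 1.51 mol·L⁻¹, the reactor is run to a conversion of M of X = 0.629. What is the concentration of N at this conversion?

0.785 mol·L⁻¹

C_M = C_{M0}(1−X) = 0.5602 mol·L⁻¹.
Both paths are first order in M, so the instantaneous fraction to N is constant: dC_N/d(−C_M) = k₁/(k₁+k₂) = 0.8260.
C_N = 0.8260·(C_{M0}−C_M) = 0.8260×0.9498 = 0.785 mol·L⁻¹.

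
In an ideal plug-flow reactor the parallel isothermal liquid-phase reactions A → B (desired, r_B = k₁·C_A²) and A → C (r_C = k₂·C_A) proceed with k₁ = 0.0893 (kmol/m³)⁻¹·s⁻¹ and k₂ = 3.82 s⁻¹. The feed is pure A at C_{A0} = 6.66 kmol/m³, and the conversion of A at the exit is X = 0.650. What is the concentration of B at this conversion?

C_A = C_{A0}(1−X) = 2.331 kmol/m³.
Along a PFR/batch, dC_C/dC_A = −r_C/(r_B+r_C) = −k₂/(k₂+k₁·C_A).
Integrating from C_{A0} to C_A: C_C = (3.82/0.0893)·ln[(3.82+0.0893·6.66)/(3.82+0.0893·2.33)] = 42.78·ln(4.415/4.028) = 3.920 kmol/m³.
Then C_B = (C_{A0}−C_A) − C_C = 4.329 − 3.920 = 0.4089 kmol/m³.

0.409 kmol/m³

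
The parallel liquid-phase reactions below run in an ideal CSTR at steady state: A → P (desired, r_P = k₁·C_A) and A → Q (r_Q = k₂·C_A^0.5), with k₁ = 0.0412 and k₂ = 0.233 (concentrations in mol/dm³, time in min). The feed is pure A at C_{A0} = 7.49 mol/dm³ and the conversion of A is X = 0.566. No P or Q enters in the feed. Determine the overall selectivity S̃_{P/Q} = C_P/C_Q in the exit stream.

Exit C_A = C_{A0}(1−X) = 7.49×0.434 = 3.251 mol/dm³.
Rates in a CSTR are evaluated at the outlet concentration: r_P = 0.0412×3.251 = 0.1339, r_Q = 0.233×3.251^0.5 = 0.4201.
Overall selectivity = C_P/C_Q = r_Pτ/(r_Qτ) = r_P/r_Q = 0.319.

0.319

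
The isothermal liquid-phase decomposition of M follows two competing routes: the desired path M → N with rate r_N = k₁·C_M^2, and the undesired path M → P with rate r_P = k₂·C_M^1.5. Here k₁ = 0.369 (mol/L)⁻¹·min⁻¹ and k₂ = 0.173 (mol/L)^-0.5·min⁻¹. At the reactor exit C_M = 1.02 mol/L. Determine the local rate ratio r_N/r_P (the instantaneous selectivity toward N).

S_{N/P} = r_N/r_P = (k₁·C_M^2)/(k₂·C_M^1.5) = (k₁/k₂)·C_M^0.5.
= (0.369×1.020^2) / (0.173×1.020^1.5) = 0.3839/0.1782 = 2.15.
Since the desired path is higher order in M, keeping C_M high (PFR or concentrated feed) favours N.

2.15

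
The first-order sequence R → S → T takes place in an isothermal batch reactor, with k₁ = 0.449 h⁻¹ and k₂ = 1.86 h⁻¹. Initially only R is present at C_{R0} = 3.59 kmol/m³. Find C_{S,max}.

0.551 kmol/m³

Evaluating C_S at t_opt = ln(k₂/k₁)/(k₂−k₁) gives C_{S,max}/C_{R0} = (k₁/k₂)^[k₂/(k₂−k₁)].
= (0.449/1.86)^(1.86/(1.86−0.449)) = (0.2414)^(1.318) = 0.1536.
C_{S,max} = 0.1536×3.59 = 0.551 kmol/m³.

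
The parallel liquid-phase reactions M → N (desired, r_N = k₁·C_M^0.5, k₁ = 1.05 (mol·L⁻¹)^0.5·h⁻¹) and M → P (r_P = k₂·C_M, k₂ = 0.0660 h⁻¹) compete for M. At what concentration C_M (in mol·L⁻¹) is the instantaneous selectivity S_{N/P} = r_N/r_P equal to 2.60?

37.4 mol·L⁻¹

S_{N/P} = (k₁/k₂)·C_M^-0.5 ⇒ C_M = (S·k₂/k₁)^(-2).
= (2.60×0.0660/1.05)^(-2) = (0.1634)^(-2) = 37.4 mol·L⁻¹.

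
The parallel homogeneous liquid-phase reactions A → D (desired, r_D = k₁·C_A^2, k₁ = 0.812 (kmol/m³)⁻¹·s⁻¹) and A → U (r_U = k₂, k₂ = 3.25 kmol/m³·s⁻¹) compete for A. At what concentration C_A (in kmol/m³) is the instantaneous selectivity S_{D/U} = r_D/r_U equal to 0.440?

1.33 kmol/m³

S_{D/U} = (k₁/k₂)·C_A^2 ⇒ C_A = (S·k₂/k₁)^(0.5).
= (0.440×3.25/0.812)^(0.5) = (1.761)^(0.5) = 1.33 kmol/m³.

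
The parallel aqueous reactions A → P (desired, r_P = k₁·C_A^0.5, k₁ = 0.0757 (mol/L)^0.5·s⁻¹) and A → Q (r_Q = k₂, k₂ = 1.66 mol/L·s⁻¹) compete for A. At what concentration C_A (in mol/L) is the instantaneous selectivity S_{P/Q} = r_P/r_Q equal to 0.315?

S_{P/Q} = (k₁/k₂)·C_A^0.5 ⇒ C_A = (S·k₂/k₁)^(2).
= (0.315×1.66/0.0757)^(2) = (6.908)^(2) = 47.7 mol/L.

47.7 mol/L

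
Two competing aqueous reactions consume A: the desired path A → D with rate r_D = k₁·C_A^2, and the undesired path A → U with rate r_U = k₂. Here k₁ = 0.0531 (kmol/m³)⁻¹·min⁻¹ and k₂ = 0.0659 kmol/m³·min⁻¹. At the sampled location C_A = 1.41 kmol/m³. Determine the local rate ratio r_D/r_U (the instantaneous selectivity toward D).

1.60

S_{D/U} = r_D/r_U = (k₁·C_A^2)/(k₂) = (k₁/k₂)·C_A^2.
= (0.0531×1.410^2) / (0.0659) = 0.1056/0.06590 = 1.60.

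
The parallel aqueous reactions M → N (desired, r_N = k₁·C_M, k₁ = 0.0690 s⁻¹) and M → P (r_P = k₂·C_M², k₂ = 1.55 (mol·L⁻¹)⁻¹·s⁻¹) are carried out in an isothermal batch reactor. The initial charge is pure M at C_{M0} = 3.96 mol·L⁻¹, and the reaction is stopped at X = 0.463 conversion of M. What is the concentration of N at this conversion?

0.0273 mol·L⁻¹

C_M = C_{M0}(1−X) = 2.127 mol·L⁻¹.
Along a PFR/batch, dC_N/dC_M = −r_N/(r_N+r_P) = −k₁/(k₁+k₂·C_M).
Integrating from C_{M0} to C_M: C_N = (0.0690/1.55)·ln[(0.0690+1.55·3.96)/(0.0690+1.55·2.13)] = 0.04452·ln(6.207/3.365) = 0.02725 mol·L⁻¹.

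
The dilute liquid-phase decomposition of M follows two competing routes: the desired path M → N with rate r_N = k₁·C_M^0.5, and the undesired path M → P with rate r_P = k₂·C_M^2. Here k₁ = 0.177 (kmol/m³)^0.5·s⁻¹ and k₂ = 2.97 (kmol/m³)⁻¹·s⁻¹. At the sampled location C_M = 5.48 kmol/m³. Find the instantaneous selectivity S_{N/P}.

S_{N/P} = r_N/r_P = (k₁·C_M^0.5)/(k₂·C_M^2) = (k₁/k₂)·C_M^-1.5.
= (0.177×5.480^0.5) / (2.97×5.480^2) = 0.4143/89.19 = 0.00465.
The undesired path is higher order in M, so low C_M (CSTR or dilute feed) favours N.

0.00465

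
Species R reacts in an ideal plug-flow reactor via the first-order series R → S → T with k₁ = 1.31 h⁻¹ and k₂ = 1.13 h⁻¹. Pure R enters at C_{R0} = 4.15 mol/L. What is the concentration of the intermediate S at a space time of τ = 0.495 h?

1.47 mol/L

The intermediate concentration in a first-order A→B→C sequence is C_S = k₁C_{R0}(e^(−k₁τ) − e^(−k₂τ))/(k₂−k₁).
e^(−k₁τ) = e^(−1.31×0.495) = e^(−0.6484) = 0.5229; e^(−k₂τ) = e^(−0.5593) = 0.5716.
C_S = 1.31×4.15/(1.13−1.31) × (0.5229−0.5716) = (-30.20)×(-0.04872) = 1.472 mol/L.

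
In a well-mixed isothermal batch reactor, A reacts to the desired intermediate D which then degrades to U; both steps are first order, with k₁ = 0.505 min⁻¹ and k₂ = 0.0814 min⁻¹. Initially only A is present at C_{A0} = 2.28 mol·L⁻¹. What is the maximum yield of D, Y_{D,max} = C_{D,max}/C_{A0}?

0.704

Evaluating C_D at t_opt = ln(k₂/k₁)/(k₂−k₁) gives C_{D,max}/C_{A0} = (k₁/k₂)^[k₂/(k₂−k₁)].
= (0.505/0.0814)^(0.0814/(0.0814−0.505)) = (6.204)^(-0.1922) = 0.7042.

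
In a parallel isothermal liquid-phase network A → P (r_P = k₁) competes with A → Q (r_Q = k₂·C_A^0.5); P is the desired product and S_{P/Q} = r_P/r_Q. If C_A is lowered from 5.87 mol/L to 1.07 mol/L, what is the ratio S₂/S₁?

2.34

S_{P/Q} = (k₁/k₂)·C_A^-0.5, so S₂/S₁ = (C_{A,2}/C_{A,1})^-0.5.
= (1.07/5.87)^(-0.5) = (0.1823)^(-0.5) = 2.34.
Selectivity toward P rises as C_A falls — low-concentration operation is favoured.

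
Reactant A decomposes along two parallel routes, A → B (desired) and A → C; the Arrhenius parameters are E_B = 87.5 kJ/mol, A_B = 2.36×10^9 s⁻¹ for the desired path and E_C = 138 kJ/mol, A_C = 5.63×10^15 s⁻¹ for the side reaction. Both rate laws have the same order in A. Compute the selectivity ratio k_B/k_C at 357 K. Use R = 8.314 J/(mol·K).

With equal orders, S_{B/C} = k_B/k_C = (A_B/A_C)·exp[(E_C−E_B)/(RT)].
(E_C−E_B)/(RT) = (138−87.5)×10³/(8.314×357) = 50500/2968 = 17.01.
k_B/k_C = (2.36×10^9/5.63×10^15)·exp(17.01) = 4.192×10^-7 × 2.450×10^7 = 10.3.
Since E_B < E_C, lowering the temperature improves selectivity toward B.

10.3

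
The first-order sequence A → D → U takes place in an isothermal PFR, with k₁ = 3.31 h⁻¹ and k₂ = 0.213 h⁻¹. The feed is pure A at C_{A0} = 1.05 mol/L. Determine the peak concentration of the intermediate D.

Evaluating C_D at τ_opt = ln(k₂/k₁)/(k₂−k₁) gives C_{D,max}/C_{A0} = (k₁/k₂)^[k₂/(k₂−k₁)].
= (3.31/0.213)^(0.213/(0.213−3.31)) = (15.54)^(-0.06878) = 0.8281.
C_{D,max} = 0.8281×1.05 = 0.869 mol/L.

0.869 mol/L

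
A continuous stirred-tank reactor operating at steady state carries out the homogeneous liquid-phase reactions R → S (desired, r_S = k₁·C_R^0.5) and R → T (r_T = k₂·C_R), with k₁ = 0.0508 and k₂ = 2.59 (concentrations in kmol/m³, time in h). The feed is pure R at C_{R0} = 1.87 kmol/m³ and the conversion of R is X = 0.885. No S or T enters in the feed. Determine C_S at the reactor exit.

0.0672 kmol/m³

Exit C_R = C_{R0}(1−X) = 1.87×0.115 = 0.2150 kmol/m³.
In a CSTR the entire volume is at exit conditions, so r_S = 0.0508×0.2150^0.5 = 0.02356 and r_T = 2.59×0.2150 = 0.5570.
Fraction of consumed R going to S: r_S/(r_S+r_T) = 0.04058.
C_S = 0.04058·C_{R0}·X = 0.04058×1.87×0.885 = 0.0672 kmol/m³.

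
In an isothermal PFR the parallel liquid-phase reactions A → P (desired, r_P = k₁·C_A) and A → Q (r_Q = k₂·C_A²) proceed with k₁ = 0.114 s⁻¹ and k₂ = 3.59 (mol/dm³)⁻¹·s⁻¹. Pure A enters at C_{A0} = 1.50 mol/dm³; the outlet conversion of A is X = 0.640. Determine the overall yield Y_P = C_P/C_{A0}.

0.0209

C_A = C_{A0}(1−X) = 0.5400 mol/dm³.
Along a PFR/batch, dC_P/dC_A = −r_P/(r_P+r_Q) = −k₁/(k₁+k₂·C_A).
Integrating from C_{A0} to C_A: C_P = (0.114/3.59)·ln[(0.114+3.59·1.50)/(0.114+3.59·0.540)] = 0.03175·ln(5.499/2.053) = 0.03129 mol/dm³.
Y_P = C_P/C_{A0} = 0.03129/1.50 = 0.0209.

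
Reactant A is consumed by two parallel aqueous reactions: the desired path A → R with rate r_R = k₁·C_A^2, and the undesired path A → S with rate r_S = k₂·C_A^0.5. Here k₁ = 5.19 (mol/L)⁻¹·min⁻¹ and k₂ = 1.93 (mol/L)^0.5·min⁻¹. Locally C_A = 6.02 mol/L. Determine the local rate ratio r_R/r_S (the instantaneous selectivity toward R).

S_{R/S} = r_R/r_S = (k₁·C_A^2)/(k₂·C_A^0.5) = (k₁/k₂)·C_A^1.5.
= (5.19×6.020^2) / (1.93×6.020^0.5) = 188.1/4.735 = 39.7.
Since the desired path is higher order in A, keeping C_A high (PFR or concentrated feed) favours R.

39.7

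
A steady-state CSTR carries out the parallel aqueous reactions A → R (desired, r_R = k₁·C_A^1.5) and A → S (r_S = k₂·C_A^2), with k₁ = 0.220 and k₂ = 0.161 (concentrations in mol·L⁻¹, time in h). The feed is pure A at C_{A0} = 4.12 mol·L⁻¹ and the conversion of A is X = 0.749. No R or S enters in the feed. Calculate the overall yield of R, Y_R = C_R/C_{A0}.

Exit C_A = C_{A0}(1−X) = 4.12×0.251 = 1.034 mol·L⁻¹.
Rates in a CSTR are evaluated at the outlet concentration: r_R = 0.220×1.034^1.5 = 0.2314, r_S = 0.161×1.034^2 = 0.1722.
Fraction of consumed A going to R: r_R/(r_R+r_S) = 0.5733.
C_R = 0.5733·C_{A0}·X = 0.5733×4.12×0.749 = 1.77 mol·L⁻¹; Y_R = C_R/C_{A0} = 0.429.

0.429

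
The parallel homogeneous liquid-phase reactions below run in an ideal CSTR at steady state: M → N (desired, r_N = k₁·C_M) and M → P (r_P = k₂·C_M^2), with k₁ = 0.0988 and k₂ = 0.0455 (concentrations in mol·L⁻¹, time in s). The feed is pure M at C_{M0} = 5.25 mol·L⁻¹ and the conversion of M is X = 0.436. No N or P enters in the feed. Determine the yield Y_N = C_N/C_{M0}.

0.184

Exit C_M = C_{M0}(1−X) = 5.25×0.564 = 2.961 mol·L⁻¹.
Rates in a CSTR are evaluated at the outlet concentration: r_N = 0.0988×2.961 = 0.2925, r_P = 0.0455×2.961^2 = 0.3989.
Fraction of consumed M going to N: r_N/(r_N+r_P) = 0.4231.
C_N = 0.4231·C_{M0}·X = 0.4231×5.25×0.436 = 0.968 mol·L⁻¹; Y_N = C_N/C_{M0} = 0.184.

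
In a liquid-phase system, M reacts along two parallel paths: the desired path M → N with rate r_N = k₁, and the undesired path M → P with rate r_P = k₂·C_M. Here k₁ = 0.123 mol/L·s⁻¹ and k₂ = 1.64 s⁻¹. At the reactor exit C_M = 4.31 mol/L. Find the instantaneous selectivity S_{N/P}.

S_{N/P} = r_N/r_P = (k₁)/(k₂·C_M) = (k₁/k₂)·C_M⁻¹.
= (0.123) / (1.64×4.310) = 0.1230/7.068 = 0.0174.

0.0174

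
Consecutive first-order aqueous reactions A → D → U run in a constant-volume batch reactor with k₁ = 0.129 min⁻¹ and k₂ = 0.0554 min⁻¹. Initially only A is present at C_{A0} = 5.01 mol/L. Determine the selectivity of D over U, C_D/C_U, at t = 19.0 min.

1.02

Solving the coupled first-order balances gives C_D(t) = [k₁/(k₂−k₁)]·C_{A0}·(e^(−k₁t) − e^(−k₂t)).
e^(−k₁t) = e^(−0.129×19.0) = e^(−2.451) = 0.08621; e^(−k₂t) = e^(−1.053) = 0.3490.
C_D = 0.129×5.01/(0.0554−0.129) × (0.08621−0.3490) = (-8.781)×(-0.2628) = 2.308 mol/L.
C_A = C_{A0}e^(−k₁t) = 0.4319 mol/L, so C_U = C_{A0}−C_A−C_D = 2.270 mol/L; C_D/C_U = 1.02.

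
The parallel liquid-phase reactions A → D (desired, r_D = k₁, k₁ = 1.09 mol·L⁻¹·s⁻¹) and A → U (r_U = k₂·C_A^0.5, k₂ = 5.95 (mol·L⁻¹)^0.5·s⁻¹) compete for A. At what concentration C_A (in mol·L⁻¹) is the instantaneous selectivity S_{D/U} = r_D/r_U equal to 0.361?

S_{D/U} = (k₁/k₂)·C_A^-0.5 ⇒ C_A = (S·k₂/k₁)^(-2).
= (0.361×5.95/1.09)^(-2) = (1.971)^(-2) = 0.258 mol·L⁻¹.

0.258 mol·L⁻¹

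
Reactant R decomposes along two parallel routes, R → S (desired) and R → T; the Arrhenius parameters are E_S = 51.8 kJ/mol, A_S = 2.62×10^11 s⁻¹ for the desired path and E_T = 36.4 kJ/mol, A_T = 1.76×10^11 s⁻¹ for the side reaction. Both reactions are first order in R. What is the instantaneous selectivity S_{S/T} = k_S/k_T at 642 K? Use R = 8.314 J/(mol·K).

Since both paths have the same order in R, the concentration cancels and S_{S/T} = k_S/k_T = (A_S/A_T)·exp[(E_T−E_S)/(RT)].
(E_T−E_S)/(RT) = (36.4−51.8)×10³/(8.314×642) = -15400/5338 = -2.885.
k_S/k_T = (2.62×10^11/1.76×10^11)·exp(-2.885) = 1.489 × 0.05584 = 0.0831.

0.0831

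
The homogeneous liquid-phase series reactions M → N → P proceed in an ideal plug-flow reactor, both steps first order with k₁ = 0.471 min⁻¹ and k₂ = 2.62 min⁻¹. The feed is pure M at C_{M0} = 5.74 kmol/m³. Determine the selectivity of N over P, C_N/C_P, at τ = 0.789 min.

For first-order series with pure M initially, C_N(τ) = k₁C_{M0}/(k₂−k₁)·(e^(−k₁τ) − e^(−k₂τ)).
e^(−k₁τ) = e^(−0.471×0.789) = e^(−0.3716) = 0.6896; e^(−k₂τ) = e^(−2.067) = 0.1265.
C_N = 0.471×5.74/(2.62−0.471) × (0.6896−0.1265) = 1.258×0.5631 = 0.7084 kmol/m³.
C_M = C_{M0}e^(−k₁τ) = 3.958 kmol/m³, so C_P = C_{M0}−C_M−C_N = 1.073 kmol/m³; C_N/C_P = 0.660.

0.660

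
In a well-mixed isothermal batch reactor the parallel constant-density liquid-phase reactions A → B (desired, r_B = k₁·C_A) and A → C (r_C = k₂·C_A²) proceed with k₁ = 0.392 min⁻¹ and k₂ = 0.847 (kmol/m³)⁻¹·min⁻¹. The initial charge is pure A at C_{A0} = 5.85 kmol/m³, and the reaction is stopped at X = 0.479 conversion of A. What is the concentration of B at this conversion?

C_A = C_{A0}(1−X) = 3.048 kmol/m³.
Along a PFR/batch, dC_B/dC_A = −r_B/(r_B+r_C) = −k₁/(k₁+k₂·C_A).
Integrating from C_{A0} to C_A: C_B = (0.392/0.847)·ln[(0.392+0.847·5.85)/(0.392+0.847·3.05)] = 0.4628·ln(5.347/2.974) = 0.2716 kmol/m³.

0.272 kmol/m³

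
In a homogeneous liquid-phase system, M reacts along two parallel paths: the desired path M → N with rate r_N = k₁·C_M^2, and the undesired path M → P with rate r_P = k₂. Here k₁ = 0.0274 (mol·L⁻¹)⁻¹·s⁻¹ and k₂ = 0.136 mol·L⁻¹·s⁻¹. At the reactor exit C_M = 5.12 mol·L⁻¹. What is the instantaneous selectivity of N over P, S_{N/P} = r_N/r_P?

5.28

S_{N/P} = r_N/r_P = (k₁·C_M^2)/(k₂) = (k₁/k₂)·C_M^2.
= (0.0274×5.120^2) / (0.136) = 0.7183/0.1360 = 5.28.
Since the desired path is higher order in M, keeping C_M high (PFR or concentrated feed) favours N.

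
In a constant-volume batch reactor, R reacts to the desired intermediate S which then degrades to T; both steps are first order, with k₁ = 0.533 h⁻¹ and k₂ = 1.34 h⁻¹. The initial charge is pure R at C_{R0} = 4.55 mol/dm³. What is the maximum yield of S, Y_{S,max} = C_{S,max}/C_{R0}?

At the optimum, C_{S,max}/C_{R0} = (k₁/k₂)^[k₂/(k₂−k₁)].
= (0.533/1.34)^(1.34/(1.34−0.533)) = (0.3978)^(1.660) = 0.2164.

0.216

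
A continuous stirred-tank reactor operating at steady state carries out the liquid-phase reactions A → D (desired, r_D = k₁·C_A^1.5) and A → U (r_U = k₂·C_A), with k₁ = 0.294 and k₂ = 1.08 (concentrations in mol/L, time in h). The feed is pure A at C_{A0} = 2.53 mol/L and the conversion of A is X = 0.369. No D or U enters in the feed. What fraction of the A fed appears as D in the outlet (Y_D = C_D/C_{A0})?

Exit C_A = C_{A0}(1−X) = 2.53×0.631 = 1.596 mol/L.
Rates in a CSTR are evaluated at the outlet concentration: r_D = 0.294×1.596^1.5 = 0.5930, r_U = 1.08×1.596 = 1.724.
Fraction of consumed A going to D: r_D/(r_D+r_U) = 0.2559.
C_D = 0.2559·C_{A0}·X = 0.2559×2.53×0.369 = 0.239 mol/L; Y_D = C_D/C_{A0} = 0.0944.

0.0944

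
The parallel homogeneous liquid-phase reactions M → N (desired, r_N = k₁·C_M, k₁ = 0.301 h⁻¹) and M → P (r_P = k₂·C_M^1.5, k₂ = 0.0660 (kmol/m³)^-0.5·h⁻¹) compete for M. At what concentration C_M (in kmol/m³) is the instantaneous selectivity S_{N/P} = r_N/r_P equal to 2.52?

S_{N/P} = (k₁/k₂)·C_M^-0.5 ⇒ C_M = (S·k₂/k₁)^(-2).
= (2.52×0.0660/0.301)^(-2) = (0.5526)^(-2) = 3.28 kmol/m³.

3.28 kmol/m³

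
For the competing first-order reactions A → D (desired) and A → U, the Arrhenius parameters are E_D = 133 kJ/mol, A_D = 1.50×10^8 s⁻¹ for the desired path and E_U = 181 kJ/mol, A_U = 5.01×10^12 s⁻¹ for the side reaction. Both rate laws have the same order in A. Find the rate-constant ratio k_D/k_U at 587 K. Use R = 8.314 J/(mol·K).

Since both paths have the same order in A, the concentration cancels and S_{D/U} = k_D/k_U = (A_D/A_U)·exp[(E_U−E_D)/(RT)].
(E_U−E_D)/(RT) = (181−133)×10³/(8.314×587) = 48000/4880 = 9.835.
k_D/k_U = (1.50×10^8/5.01×10^12)·exp(9.835) = 2.994×10^-5 × 18684 = 0.559.
Since E_D < E_U, lowering the temperature improves selectivity toward D.

0.559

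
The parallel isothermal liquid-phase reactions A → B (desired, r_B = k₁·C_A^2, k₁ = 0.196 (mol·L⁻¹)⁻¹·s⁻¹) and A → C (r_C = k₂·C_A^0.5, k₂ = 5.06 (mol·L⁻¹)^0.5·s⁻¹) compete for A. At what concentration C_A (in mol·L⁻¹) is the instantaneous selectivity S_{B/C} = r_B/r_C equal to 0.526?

S_{B/C} = (k₁/k₂)·C_A^1.5 ⇒ C_A = (S·k₂/k₁)^(1/1.5).
= (0.526×5.06/0.196)^(0.6667) = (13.58)^(0.6667) = 5.69 mol·L⁻¹.

5.69 mol·L⁻¹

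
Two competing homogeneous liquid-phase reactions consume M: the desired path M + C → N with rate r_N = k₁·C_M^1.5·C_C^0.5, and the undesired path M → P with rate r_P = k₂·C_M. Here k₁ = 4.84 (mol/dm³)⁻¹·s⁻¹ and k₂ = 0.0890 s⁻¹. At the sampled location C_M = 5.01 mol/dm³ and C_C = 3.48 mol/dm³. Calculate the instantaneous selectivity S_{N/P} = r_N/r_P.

227

S_{N/P} = r_N/r_P = (k₁·C_M^1.5·C_C^0.5)/(k₂·C_M) = (k₁/k₂)·C_M^0.5·C_C^0.5.
= (4.84×5.010^1.5×3.480^0.5) / (0.0890×5.010) = 101.2/0.4459 = 227.
Since the desired path is higher order in M, keeping C_M high (PFR or concentrated feed) favours N.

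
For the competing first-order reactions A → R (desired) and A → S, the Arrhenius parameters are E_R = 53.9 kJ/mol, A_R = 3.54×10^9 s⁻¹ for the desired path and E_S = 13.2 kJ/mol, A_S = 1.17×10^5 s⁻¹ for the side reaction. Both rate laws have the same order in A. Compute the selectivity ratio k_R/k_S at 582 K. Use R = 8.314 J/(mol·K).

6.73

Since both paths have the same order in A, the concentration cancels and S_{R/S} = k_R/k_S = (A_R/A_S)·exp[(E_S−E_R)/(RT)].
(E_S−E_R)/(RT) = (13.2−53.9)×10³/(8.314×582) = -40700/4839 = -8.411.
k_R/k_S = (3.54×10^9/1.17×10^5)·exp(-8.411) = 30256 × 2.223×10^-4 = 6.73.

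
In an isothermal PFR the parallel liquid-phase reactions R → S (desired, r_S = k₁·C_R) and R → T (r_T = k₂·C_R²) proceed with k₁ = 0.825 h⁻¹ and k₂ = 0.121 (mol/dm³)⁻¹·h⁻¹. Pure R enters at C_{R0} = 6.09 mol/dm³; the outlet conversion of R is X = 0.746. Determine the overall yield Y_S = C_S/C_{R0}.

C_R = C_{R0}(1−X) = 1.547 mol/dm³.
Along a PFR/batch, dC_S/dC_R = −r_S/(r_S+r_T) = −k₁/(k₁+k₂·C_R).
Integrating from C_{R0} to C_R: C_S = (0.825/0.121)·ln[(0.825+0.121·6.09)/(0.825+0.121·1.55)] = 6.818·ln(1.562/1.012) = 2.958 mol/dm³.
Y_S = C_S/C_{R0} = 2.958/6.09 = 0.486.

0.486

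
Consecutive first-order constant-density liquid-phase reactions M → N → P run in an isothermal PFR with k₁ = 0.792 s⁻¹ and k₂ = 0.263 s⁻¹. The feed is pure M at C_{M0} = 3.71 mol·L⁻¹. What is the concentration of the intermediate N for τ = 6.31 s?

Solving the coupled first-order balances gives C_N(τ) = [k₁/(k₂−k₁)]·C_{M0}·(e^(−k₁τ) − e^(−k₂τ)).
e^(−k₁τ) = e^(−0.792×6.31) = e^(−4.998) = 0.006755; e^(−k₂τ) = e^(−1.660) = 0.1902.
C_N = 0.792×3.71/(0.263−0.792) × (0.006755−0.1902) = (-5.554)×(-0.1835) = 1.019 mol·L⁻¹.

1.02 mol·L⁻¹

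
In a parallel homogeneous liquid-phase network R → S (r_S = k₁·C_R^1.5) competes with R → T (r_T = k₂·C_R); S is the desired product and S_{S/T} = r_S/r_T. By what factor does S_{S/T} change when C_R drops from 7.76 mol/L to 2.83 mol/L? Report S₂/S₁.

S_{S/T} = (k₁/k₂)·C_R^0.5, so S₂/S₁ = (C_{R,2}/C_{R,1})^0.5.
= (2.83/7.76)^0.5 = (0.3647)^0.5 = 0.604.

0.604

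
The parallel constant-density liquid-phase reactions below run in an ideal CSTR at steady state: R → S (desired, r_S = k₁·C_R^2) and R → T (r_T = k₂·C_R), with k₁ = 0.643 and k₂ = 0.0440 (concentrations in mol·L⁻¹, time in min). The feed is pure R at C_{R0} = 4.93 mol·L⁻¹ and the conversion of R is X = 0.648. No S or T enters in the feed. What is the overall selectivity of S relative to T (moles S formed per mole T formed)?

25.4

Exit C_R = C_{R0}(1−X) = 4.93×0.352 = 1.735 mol·L⁻¹.
A CSTR operates uniformly at the exit composition, giving r_S = 1.936 and r_T = 0.07636 (each k·C_R^n at C_R = 1.735).
Overall selectivity = C_S/C_T = r_Sτ/(r_Tτ) = r_S/r_T = 25.4.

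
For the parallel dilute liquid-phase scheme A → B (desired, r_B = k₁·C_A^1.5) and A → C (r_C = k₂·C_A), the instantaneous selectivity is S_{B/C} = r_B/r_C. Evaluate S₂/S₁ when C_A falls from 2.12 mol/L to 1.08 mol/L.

S_{B/C} = (k₁/k₂)·C_A^0.5, so S₂/S₁ = (C_{A,2}/C_{A,1})^0.5.
= (1.08/2.12)^0.5 = (0.5094)^0.5 = 0.714.

0.714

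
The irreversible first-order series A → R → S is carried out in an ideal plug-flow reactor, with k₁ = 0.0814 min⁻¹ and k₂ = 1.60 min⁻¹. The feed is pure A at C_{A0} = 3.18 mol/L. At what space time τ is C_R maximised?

The intermediate peaks when r₁ = r₂, i.e. k₁e^(−k₁τ) = k₂e^(−k₂τ), giving τ_opt = ln(k₂/k₁)/(k₂−k₁).
= ln(1.60/0.0814)/(1.60−0.0814) = ln(19.66)/1.519 = 2.978/1.519 = 1.96 min.

1.96 min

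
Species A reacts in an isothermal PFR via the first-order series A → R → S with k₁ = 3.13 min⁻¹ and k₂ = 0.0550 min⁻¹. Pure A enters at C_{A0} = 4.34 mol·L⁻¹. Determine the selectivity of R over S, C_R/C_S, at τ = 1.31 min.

17.5

For first-order series with pure A initially, C_R(τ) = k₁C_{A0}/(k₂−k₁)·(e^(−k₁τ) − e^(−k₂τ)).
e^(−k₁τ) = e^(−3.13×1.31) = e^(−4.100) = 0.01657; e^(−k₂τ) = e^(−0.07205) = 0.9305.
C_R = 3.13×4.34/(0.0550−3.13) × (0.01657−0.9305) = (-4.418)×(-0.9139) = 4.037 mol·L⁻¹.
C_A = C_{A0}e^(−k₁τ) = 0.07190 mol·L⁻¹, so C_S = C_{A0}−C_A−C_R = 0.2308 mol·L⁻¹; C_R/C_S = 17.5.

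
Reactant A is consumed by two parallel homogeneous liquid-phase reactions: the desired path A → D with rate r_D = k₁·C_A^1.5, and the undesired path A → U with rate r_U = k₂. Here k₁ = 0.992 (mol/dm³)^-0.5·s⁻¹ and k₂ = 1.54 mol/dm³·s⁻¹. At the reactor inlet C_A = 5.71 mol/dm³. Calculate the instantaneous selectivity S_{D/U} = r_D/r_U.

8.79

S_{D/U} = r_D/r_U = (k₁·C_A^1.5)/(k₂) = (k₁/k₂)·C_A^1.5.
= (0.992×5.710^1.5) / (1.54) = 13.54/1.540 = 8.79.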